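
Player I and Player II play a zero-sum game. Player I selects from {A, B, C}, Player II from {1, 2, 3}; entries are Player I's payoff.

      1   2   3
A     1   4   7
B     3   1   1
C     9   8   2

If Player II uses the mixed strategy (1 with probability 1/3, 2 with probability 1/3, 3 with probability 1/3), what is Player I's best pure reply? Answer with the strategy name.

Expected payoff of A: (1/3)·1 + (1/3)·4 + (1/3)·7 = 4.
Expected payoff of B: (1/3)·3 + (1/3)·1 + (1/3)·1 = 5/3.
Expected payoff of C: (1/3)·9 + (1/3)·8 + (1/3)·2 = 19/3.
The largest is 19/3, so Player I's best response is C.

C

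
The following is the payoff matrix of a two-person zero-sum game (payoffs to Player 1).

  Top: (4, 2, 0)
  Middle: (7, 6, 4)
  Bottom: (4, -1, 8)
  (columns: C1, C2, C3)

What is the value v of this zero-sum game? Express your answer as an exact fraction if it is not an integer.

52/11

Row minima: Top → 0, Middle → 4, Bottom → -1; maximin = 4.
Column maxima: C1 → 7, C2 → 6, C3 → 8; minimax = 6.
4 ≠ 6, so there is no saddle point; optimal play is mixed.
Top is strictly dominated by Middle, so Player 1 never plays it.
C1 is strictly dominated by C2 (it gives Player 1 strictly more in every row), so Player 2 never plays it.
On the remaining 2×2 (Middle, Bottom vs C2, C3):
Let Player 1 play Middle with probability p. Expected payoff against C2: 6p + (-1)(1−p) = 7p − 1; against C3: 4p + 8(1−p) = −4p + 8.
Setting these equal: 7p − 1 = −4p + 8 ⇒ 11p = 9 ⇒ p = 9/11, and the value is (7)·(9/11) − 1 = 52/11.
For Player 2: with q = P(C2), equating Middle's and Bottom's payoffs gives 2q + 4 = −9q + 8 ⇒ q = 4/11.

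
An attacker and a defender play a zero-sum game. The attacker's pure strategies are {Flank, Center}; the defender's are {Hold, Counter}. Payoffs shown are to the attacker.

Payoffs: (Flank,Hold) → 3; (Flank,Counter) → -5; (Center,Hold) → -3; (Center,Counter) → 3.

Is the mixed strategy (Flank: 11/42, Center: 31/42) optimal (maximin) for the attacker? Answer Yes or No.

Against Hold this mix gives (11/42)·3 + (31/42)·(-3) = -10/7.
Against Counter this mix gives (11/42)·(-5) + (31/42)·3 = 19/21.
The defender will play Hold, holding the attacker to -10/7. Shifting weight toward the row that does better against Hold would raise this floor (the equalizing mix achieves -3/7 against both Hold and Counter), so the proposed strategy is not optimal.

No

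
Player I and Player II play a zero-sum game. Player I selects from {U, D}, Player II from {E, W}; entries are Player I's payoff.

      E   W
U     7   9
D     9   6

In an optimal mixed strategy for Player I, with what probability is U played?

3/5

Row minima: U → 7, D → 6; maximin = 7.
Column maxima: E → 9, W → 9; minimax = 9.
7 ≠ 9, so there is no saddle point; optimal play is mixed.
Let Player I play U with probability p. Expected payoff against E: 7p + 9(1−p) = −2p + 9; against W: 9p + 6(1−p) = 3p + 6.
Setting these equal: −2p + 9 = 3p + 6 ⇒ −5p = -3 ⇒ p = 3/5, and the value is (-2)·(3/5) + 9 = 39/5.
For Player II: with q = P(E), equating U's and D's payoffs gives −2q + 9 = 3q + 6 ⇒ q = 3/5.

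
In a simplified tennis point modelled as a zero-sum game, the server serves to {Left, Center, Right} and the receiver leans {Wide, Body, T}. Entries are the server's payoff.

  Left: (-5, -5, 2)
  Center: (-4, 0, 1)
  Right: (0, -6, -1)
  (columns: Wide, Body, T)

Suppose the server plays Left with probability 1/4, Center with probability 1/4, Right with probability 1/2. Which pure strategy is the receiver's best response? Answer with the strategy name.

If the receiver plays Wide, the server's expected payoff is (1/4)·(-5) + (1/4)·(-4) + (1/2)·0 = -9/4.
If the receiver plays Body, the server's expected payoff is (1/4)·(-5) + (1/4)·0 + (1/2)·(-6) = -17/4.
If the receiver plays T, the server's expected payoff is (1/4)·2 + (1/4)·1 + (1/2)·(-1) = 1/4.
The receiver minimizes the server's payoff; the smallest is -17/4, so the best response is Body.

Body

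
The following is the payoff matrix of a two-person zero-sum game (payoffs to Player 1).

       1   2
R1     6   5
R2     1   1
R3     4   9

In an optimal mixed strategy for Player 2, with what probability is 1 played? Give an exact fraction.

2/3

Row minima: R1 → 5, R2 → 1, R3 → 4; maximin = 5.
Column maxima: 1 → 6, 2 → 9; minimax = 6.
5 ≠ 6, so there is no saddle point; optimal play is mixed.
R2 is strictly dominated by R1, so Player 1 never plays it.
On the remaining 2×2 (R1, R3 vs 1, 2):
Let Player 1 play R1 with probability p. Expected payoff against 1: 6p + 4(1−p) = 2p + 4; against 2: 5p + 9(1−p) = −4p + 9.
Setting these equal: 2p + 4 = −4p + 9 ⇒ 6p = 5 ⇒ p = 5/6, and the value is (2)·(5/6) + 4 = 17/3.
For Player 2: with q = P(1), equating R1's and R3's payoffs gives q + 5 = −5q + 9 ⇒ q = 2/3.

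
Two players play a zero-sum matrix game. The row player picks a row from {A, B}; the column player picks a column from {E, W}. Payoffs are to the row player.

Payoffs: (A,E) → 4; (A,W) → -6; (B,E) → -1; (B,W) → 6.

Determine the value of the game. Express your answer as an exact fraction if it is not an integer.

18/17

Row minima: A → -6, B → -1; maximin = -1.
Column maxima: E → 4, W → 6; minimax = 4.
-1 ≠ 4, so there is no saddle point; optimal play is mixed.
Let the row player play A with probability p. Expected payoff against E: 4p + (-1)(1−p) = 5p − 1; against W: (-6)p + 6(1−p) = −12p + 6.
Setting these equal: 5p − 1 = −12p + 6 ⇒ 17p = 7 ⇒ p = 7/17, and the value is (5)·(7/17) − 1 = 18/17.
For the column player: with q = P(E), equating A's and B's payoffs gives 10q − 6 = −7q + 6 ⇒ q = 12/17.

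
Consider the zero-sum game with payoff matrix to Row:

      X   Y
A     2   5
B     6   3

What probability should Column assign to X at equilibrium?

1/3

Row minima: A → 2, B → 3; maximin = 3.
Column maxima: X → 6, Y → 5; minimax = 5.
3 ≠ 5, so there is no saddle point; optimal play is mixed.
Let Row play A with probability p. Expected payoff against X: 2p + 6(1−p) = −4p + 6; against Y: 5p + 3(1−p) = 2p + 3.
Setting these equal: −4p + 6 = 2p + 3 ⇒ −6p = -3 ⇒ p = 1/2, and the value is (-4)·(1/2) + 6 = 4.
For Column: with q = P(X), equating A's and B's payoffs gives −3q + 5 = 3q + 3 ⇒ q = 1/3.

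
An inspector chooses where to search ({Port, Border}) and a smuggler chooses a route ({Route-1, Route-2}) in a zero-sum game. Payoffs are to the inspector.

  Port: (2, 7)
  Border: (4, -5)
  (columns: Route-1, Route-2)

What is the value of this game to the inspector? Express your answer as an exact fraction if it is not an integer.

Row minima: Port → 2, Border → -5; maximin = 2.
Column maxima: Route-1 → 4, Route-2 → 7; minimax = 4.
2 ≠ 4, so there is no saddle point; optimal play is mixed.
Let the inspector play Port with probability p. Expected payoff against Route-1: 2p + 4(1−p) = −2p + 4; against Route-2: 7p + (-5)(1−p) = 12p − 5.
Setting these equal: −2p + 4 = 12p − 5 ⇒ −14p = -9 ⇒ p = 9/14, and the value is (-2)·(9/14) + 4 = 19/7.
For the smuggler: with q = P(Route-1), equating Port's and Border's payoffs gives −5q + 7 = 9q − 5 ⇒ q = 6/7.

19/7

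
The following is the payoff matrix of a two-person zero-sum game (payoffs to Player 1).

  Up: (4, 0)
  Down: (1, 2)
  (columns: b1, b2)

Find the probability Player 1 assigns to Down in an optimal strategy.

Row minima: Up → 0, Down → 1; maximin = 1.
Column maxima: b1 → 4, b2 → 2; minimax = 2.
1 ≠ 2, so there is no saddle point; optimal play is mixed.
Let Player 1 play Up with probability p. Expected payoff against b1: 4p + 1(1−p) = 3p + 1; against b2: 0p + 2(1−p) = −2p + 2.
Setting these equal: 3p + 1 = −2p + 2 ⇒ 5p = 1 ⇒ p = 1/5, and the value is (3)·(1/5) + 1 = 8/5.
For Player 2: with q = P(b1), equating Up's and Down's payoffs gives 4q = −q + 2 ⇒ q = 2/5.

4/5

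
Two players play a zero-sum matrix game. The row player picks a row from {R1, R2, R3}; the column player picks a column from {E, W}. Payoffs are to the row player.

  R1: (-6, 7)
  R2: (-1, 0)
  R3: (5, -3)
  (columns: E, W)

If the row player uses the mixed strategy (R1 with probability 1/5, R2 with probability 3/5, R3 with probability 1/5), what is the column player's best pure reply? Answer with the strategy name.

If the column player plays E, the row player's expected payoff is (1/5)·(-6) + (3/5)·(-1) + (1/5)·5 = -4/5.
If the column player plays W, the row player's expected payoff is (1/5)·7 + (3/5)·0 + (1/5)·(-3) = 4/5.
The column player minimizes the row player's payoff; the smallest is -4/5, so the best response is E.

E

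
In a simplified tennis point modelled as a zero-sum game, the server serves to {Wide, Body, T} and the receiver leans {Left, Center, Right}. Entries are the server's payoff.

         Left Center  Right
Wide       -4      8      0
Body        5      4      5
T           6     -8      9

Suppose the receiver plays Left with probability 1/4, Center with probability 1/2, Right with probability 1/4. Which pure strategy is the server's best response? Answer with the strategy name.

Body

Expected payoff of Wide: (1/4)·(-4) + (1/2)·8 + (1/4)·0 = 3.
Expected payoff of Body: (1/4)·5 + (1/2)·4 + (1/4)·5 = 9/2.
Expected payoff of T: (1/4)·6 + (1/2)·(-8) + (1/4)·9 = -1/4.
The largest is 9/2, so the server's best response is Body.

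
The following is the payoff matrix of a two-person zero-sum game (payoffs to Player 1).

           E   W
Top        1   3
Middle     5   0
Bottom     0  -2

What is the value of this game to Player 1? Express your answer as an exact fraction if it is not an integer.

15/7

Row minima: Top → 1, Middle → 0, Bottom → -2; maximin = 1.
Column maxima: E → 5, W → 3; minimax = 3.
1 ≠ 3, so there is no saddle point; optimal play is mixed.
Bottom is strictly dominated by Top, so Player 1 never plays it.
On the remaining 2×2 (Top, Middle vs E, W):
Let Player 1 play Top with probability p. Expected payoff against E: 1p + 5(1−p) = −4p + 5; against W: 3p + 0(1−p) = 3p.
Setting these equal: −4p + 5 = 3p ⇒ −7p = -5 ⇒ p = 5/7, and the value is (-4)·(5/7) + 5 = 15/7.
For Player 2: with q = P(E), equating Top's and Middle's payoffs gives −2q + 3 = 5q ⇒ q = 3/7.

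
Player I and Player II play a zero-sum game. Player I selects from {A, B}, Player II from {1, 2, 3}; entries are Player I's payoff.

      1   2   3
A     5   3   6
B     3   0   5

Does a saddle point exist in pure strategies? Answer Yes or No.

Yes

Row minima: A → 3, B → 0; maximin = 3.
Column maxima: 1 → 5, 2 → 3, 3 → 6; minimax = 3.
maximin = minimax = 3, so a saddle point exists.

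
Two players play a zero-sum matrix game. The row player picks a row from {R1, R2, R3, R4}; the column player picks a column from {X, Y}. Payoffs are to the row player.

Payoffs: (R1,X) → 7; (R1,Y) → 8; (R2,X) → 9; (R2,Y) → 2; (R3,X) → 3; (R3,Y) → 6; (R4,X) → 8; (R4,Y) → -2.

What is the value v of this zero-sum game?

29/4

Row minima: R1 → 7, R2 → 2, R3 → 3, R4 → -2; maximin = 7.
Column maxima: X → 9, Y → 8; minimax = 8.
7 ≠ 8, so there is no saddle point; optimal play is mixed.
R3 is strictly dominated by R1, so the row player never plays it.
R4 is strictly dominated by R2, so the row player never plays it.
On the remaining 2×2 (R1, R2 vs X, Y):
Let the row player play R1 with probability p. Expected payoff against X: 7p + 9(1−p) = −2p + 9; against Y: 8p + 2(1−p) = 6p + 2.
Setting these equal: −2p + 9 = 6p + 2 ⇒ −8p = -7 ⇒ p = 7/8, and the value is (-2)·(7/8) + 9 = 29/4.
For the column player: with q = P(X), equating R1's and R2's payoffs gives −q + 8 = 7q + 2 ⇒ q = 3/4.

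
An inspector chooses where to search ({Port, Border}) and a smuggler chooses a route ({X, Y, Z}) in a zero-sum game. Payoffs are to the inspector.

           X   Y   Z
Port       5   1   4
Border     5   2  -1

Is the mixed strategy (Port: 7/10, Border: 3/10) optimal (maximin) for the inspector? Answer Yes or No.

No

Against X this mix gives (7/10)·5 + (3/10)·5 = 5.
Against Y this mix gives (7/10)·1 + (3/10)·2 = 13/10.
Against Z this mix gives (7/10)·4 + (3/10)·(-1) = 5/2.
The smuggler will play Y, holding the inspector to 13/10. Shifting weight toward the row that does better against Y would raise this floor (the equalizing mix achieves 3/2 against both Y and Z), so the proposed strategy is not optimal.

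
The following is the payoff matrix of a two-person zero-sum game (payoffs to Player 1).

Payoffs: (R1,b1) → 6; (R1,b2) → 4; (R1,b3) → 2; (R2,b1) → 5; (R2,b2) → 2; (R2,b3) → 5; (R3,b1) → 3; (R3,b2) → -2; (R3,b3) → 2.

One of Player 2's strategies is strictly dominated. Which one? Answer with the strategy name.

b2 holds Player 1's payoff strictly below b1 in every row: 4 < 6, 2 < 5, -2 < 3.
So b1 is strictly dominated for Player 2.

b1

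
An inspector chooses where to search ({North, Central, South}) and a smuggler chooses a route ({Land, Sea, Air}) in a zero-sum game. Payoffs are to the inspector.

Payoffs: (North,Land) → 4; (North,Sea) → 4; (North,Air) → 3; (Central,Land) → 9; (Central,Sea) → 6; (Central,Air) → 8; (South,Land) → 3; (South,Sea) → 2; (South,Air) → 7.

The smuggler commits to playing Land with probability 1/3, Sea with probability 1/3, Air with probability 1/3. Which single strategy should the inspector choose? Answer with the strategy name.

Central

Expected payoff of North: (1/3)·4 + (1/3)·4 + (1/3)·3 = 11/3.
Expected payoff of Central: (1/3)·9 + (1/3)·6 + (1/3)·8 = 23/3.
Expected payoff of South: (1/3)·3 + (1/3)·2 + (1/3)·7 = 4.
The largest is 23/3, so the inspector's best response is Central.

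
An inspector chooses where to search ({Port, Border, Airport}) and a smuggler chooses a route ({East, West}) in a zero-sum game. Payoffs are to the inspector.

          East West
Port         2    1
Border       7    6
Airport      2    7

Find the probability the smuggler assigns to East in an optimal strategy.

1/6

Row minima: Port → 1, Border → 6, Airport → 2; maximin = 6.
Column maxima: East → 7, West → 7; minimax = 7.
6 ≠ 7, so there is no saddle point; optimal play is mixed.
Port is strictly dominated by Border, so the inspector never plays it.
On the remaining 2×2 (Border, Airport vs East, West):
Let the inspector play Border with probability p. Expected payoff against East: 7p + 2(1−p) = 5p + 2; against West: 6p + 7(1−p) = −p + 7.
Setting these equal: 5p + 2 = −p + 7 ⇒ 6p = 5 ⇒ p = 5/6, and the value is (5)·(5/6) + 2 = 37/6.
For the smuggler: with q = P(East), equating Border's and Airport's payoffs gives q + 6 = −5q + 7 ⇒ q = 1/6.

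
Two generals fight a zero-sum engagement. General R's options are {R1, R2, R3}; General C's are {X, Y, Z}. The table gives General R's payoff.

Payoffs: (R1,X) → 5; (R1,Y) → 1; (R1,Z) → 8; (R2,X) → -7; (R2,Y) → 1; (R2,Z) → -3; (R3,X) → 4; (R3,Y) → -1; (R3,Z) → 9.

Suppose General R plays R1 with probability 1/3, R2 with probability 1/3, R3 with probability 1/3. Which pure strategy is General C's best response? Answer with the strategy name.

If General C plays X, General R's expected payoff is (1/3)·5 + (1/3)·(-7) + (1/3)·4 = 2/3.
If General C plays Y, General R's expected payoff is (1/3)·1 + (1/3)·1 + (1/3)·(-1) = 1/3.
If General C plays Z, General R's expected payoff is (1/3)·8 + (1/3)·(-3) + (1/3)·9 = 14/3.
General C minimizes General R's payoff; the smallest is 1/3, so the best response is Y.

Y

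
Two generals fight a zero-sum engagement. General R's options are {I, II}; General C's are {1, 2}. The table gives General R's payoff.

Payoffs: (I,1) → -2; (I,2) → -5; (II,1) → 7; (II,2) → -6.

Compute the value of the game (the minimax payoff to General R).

Row minima: I → -5, II → -6; maximin = -5.
Column maxima: 1 → 7, 2 → -5; minimax = -5.
Since maximin = minimax = -5, there is a saddle point and the value is -5.

-5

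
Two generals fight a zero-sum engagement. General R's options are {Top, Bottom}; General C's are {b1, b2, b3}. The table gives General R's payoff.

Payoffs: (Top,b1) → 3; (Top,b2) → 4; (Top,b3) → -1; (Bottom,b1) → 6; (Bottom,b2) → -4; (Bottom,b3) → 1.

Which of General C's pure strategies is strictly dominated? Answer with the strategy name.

b3 holds General R's payoff strictly below b1 in every row: -1 < 3, 1 < 6.
So b1 is strictly dominated for General C.

b1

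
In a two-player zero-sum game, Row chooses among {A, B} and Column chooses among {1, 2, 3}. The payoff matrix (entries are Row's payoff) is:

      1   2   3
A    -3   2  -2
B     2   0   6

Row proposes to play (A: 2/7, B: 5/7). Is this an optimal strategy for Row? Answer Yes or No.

Against 1 this mix gives (2/7)·(-3) + (5/7)·2 = 4/7.
Against 2 this mix gives (2/7)·2 + (5/7)·0 = 4/7.
Against 3 this mix gives (2/7)·(-2) + (5/7)·6 = 26/7.
All of Column's active replies (1, 2) yield 4/7, and no column does worse for Row. The mix makes Column indifferent and guarantees 4/7, so it is optimal.

Yes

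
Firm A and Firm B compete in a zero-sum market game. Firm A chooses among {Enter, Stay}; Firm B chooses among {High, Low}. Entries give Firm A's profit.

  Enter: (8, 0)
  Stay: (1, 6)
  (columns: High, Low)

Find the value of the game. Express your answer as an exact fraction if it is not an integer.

Row minima: Enter → 0, Stay → 1; maximin = 1.
Column maxima: High → 8, Low → 6; minimax = 6.
1 ≠ 6, so there is no saddle point; optimal play is mixed.
Let Firm A play Enter with probability p. Expected payoff against High: 8p + 1(1−p) = 7p + 1; against Low: 0p + 6(1−p) = −6p + 6.
Setting these equal: 7p + 1 = −6p + 6 ⇒ 13p = 5 ⇒ p = 5/13, and the value is (7)·(5/13) + 1 = 48/13.
For Firm B: with q = P(High), equating Enter's and Stay's payoffs gives 8q = −5q + 6 ⇒ q = 6/13.

48/13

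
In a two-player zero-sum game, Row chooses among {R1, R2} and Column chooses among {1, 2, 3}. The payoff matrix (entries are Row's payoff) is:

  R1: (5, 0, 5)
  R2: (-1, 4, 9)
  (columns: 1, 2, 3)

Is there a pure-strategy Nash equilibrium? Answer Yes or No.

No

Row minima: R1 → 0, R2 → -1; maximin = 0.
Column maxima: 1 → 5, 2 → 4, 3 → 9; minimax = 4.
0 ≠ 4, so no pure-strategy equilibrium exists.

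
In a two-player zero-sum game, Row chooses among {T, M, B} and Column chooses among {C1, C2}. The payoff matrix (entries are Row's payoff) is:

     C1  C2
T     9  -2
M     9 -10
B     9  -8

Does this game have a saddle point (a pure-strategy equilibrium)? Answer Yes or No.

Yes

Row minima: T → -2, M → -10, B → -8; maximin = -2.
Column maxima: C1 → 9, C2 → -2; minimax = -2.
maximin = minimax = -2, so a saddle point exists.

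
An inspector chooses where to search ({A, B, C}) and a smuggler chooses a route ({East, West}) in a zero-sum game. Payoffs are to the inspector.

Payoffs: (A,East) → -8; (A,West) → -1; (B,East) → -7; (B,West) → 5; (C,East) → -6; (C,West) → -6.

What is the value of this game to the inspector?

Row minima: A → -8, B → -7, C → -6; maximin = -6.
Column maxima: East → -6, West → 5; minimax = -6.
Since maximin = minimax = -6, there is a saddle point and the value is -6.

-6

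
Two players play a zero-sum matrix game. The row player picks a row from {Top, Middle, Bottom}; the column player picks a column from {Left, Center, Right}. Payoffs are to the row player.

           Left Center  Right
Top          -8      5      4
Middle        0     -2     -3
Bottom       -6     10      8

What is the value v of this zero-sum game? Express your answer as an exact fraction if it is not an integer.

Row minima: Top → -8, Middle → -3, Bottom → -6; maximin = -3.
Column maxima: Left → 0, Center → 10, Right → 8; minimax = 0.
-3 ≠ 0, so there is no saddle point; optimal play is mixed.
Top is strictly dominated by Bottom, so the row player never plays it.
Center is strictly dominated by Right (it gives the row player strictly more in every row), so the column player never plays it.
On the remaining 2×2 (Middle, Bottom vs Left, Right):
Let the row player play Middle with probability p. Expected payoff against Left: 0p + (-6)(1−p) = 6p − 6; against Right: (-3)p + 8(1−p) = −11p + 8.
Setting these equal: 6p − 6 = −11p + 8 ⇒ 17p = 14 ⇒ p = 14/17, and the value is (6)·(14/17) − 6 = -18/17.
For the column player: with q = P(Left), equating Middle's and Bottom's payoffs gives 3q − 3 = −14q + 8 ⇒ q = 11/17.

-18/17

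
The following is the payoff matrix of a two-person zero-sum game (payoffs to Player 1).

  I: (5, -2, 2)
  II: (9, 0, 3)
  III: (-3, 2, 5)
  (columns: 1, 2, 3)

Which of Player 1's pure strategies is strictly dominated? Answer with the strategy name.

I

II gives a strictly higher payoff than I against every column: 9 > 5, 0 > -2, 3 > 2.
So I is strictly dominated and Player 1 never plays it.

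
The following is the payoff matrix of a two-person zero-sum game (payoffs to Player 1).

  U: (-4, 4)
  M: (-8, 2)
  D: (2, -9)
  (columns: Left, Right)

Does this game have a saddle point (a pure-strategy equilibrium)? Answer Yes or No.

No

Row minima: U → -4, M → -8, D → -9; maximin = -4.
Column maxima: Left → 2, Right → 4; minimax = 2.
-4 ≠ 2, so no pure-strategy equilibrium exists.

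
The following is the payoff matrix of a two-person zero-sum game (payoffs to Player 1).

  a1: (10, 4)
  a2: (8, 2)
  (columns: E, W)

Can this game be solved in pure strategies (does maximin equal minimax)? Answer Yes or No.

Row minima: a1 → 4, a2 → 2; maximin = 4.
Column maxima: E → 10, W → 4; minimax = 4.
maximin = minimax = 4, so a saddle point exists.

Yes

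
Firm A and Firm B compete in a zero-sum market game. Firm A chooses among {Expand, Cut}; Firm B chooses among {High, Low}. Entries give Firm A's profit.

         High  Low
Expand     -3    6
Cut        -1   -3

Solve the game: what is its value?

Row minima: Expand → -3, Cut → -3; maximin = -3.
Column maxima: High → -1, Low → 6; minimax = -1.
-3 ≠ -1, so there is no saddle point; optimal play is mixed.
Let Firm A play Expand with probability p. Expected payoff against High: (-3)p + (-1)(1−p) = −2p − 1; against Low: 6p + (-3)(1−p) = 9p − 3.
Setting these equal: −2p − 1 = 9p − 3 ⇒ −11p = -2 ⇒ p = 2/11, and the value is (-2)·(2/11) − 1 = -15/11.
For Firm B: with q = P(High), equating Expand's and Cut's payoffs gives −9q + 6 = 2q − 3 ⇒ q = 9/11.

-15/11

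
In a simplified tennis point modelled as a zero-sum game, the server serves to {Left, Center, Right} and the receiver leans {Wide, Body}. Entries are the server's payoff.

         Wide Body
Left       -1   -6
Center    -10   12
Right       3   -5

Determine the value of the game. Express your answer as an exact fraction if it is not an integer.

Row minima: Left → -6, Center → -10, Right → -5; maximin = -5.
Column maxima: Wide → 3, Body → 12; minimax = 3.
-5 ≠ 3, so there is no saddle point; optimal play is mixed.
Left is strictly dominated by Right, so the server never plays it.
On the remaining 2×2 (Center, Right vs Wide, Body):
Let the server play Center with probability p. Expected payoff against Wide: (-10)p + 3(1−p) = −13p + 3; against Body: 12p + (-5)(1−p) = 17p − 5.
Setting these equal: −13p + 3 = 17p − 5 ⇒ −30p = -8 ⇒ p = 4/15, and the value is (-13)·(4/15) + 3 = -7/15.
For the receiver: with q = P(Wide), equating Center's and Right's payoffs gives −22q + 12 = 8q − 5 ⇒ q = 17/30.

-7/15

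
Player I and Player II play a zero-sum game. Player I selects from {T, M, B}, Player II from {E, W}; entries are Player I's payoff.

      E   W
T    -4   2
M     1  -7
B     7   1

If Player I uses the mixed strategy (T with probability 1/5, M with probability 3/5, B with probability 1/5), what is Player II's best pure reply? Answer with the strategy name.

If Player II plays E, Player I's expected payoff is (1/5)·(-4) + (3/5)·1 + (1/5)·7 = 6/5.
If Player II plays W, Player I's expected payoff is (1/5)·2 + (3/5)·(-7) + (1/5)·1 = -18/5.
Player II minimizes Player I's payoff; the smallest is -18/5, so the best response is W.

W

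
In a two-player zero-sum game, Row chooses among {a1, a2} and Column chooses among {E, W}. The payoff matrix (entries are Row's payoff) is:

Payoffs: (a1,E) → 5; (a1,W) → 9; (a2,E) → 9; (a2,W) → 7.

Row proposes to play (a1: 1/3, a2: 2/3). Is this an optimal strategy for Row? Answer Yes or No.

Against E this mix gives (1/3)·5 + (2/3)·9 = 23/3.
Against W this mix gives (1/3)·9 + (2/3)·7 = 23/3.
All of Column's active replies (E, W) yield 23/3, and no column does worse for Row. The mix makes Column indifferent and guarantees 23/3, so it is optimal.

Yes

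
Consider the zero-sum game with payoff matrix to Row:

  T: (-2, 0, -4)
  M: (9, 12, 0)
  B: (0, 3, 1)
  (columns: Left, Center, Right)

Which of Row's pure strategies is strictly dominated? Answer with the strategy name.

T

M gives a strictly higher payoff than T against every column: 9 > -2, 12 > 0, 0 > -4.
So T is strictly dominated and Row never plays it.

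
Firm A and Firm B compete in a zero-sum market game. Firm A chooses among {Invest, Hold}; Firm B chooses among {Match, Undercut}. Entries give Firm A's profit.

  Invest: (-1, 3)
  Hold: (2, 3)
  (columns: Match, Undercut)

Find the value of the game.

2

Row minima: Invest → -1, Hold → 2; maximin = 2.
Column maxima: Match → 2, Undercut → 3; minimax = 2.
Since maximin = minimax = 2, there is a saddle point and the value is 2.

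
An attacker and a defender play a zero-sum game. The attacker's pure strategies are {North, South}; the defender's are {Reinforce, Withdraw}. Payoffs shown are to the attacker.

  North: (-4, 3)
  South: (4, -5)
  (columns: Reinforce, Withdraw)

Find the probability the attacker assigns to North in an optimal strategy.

9/16

Row minima: North → -4, South → -5; maximin = -4.
Column maxima: Reinforce → 4, Withdraw → 3; minimax = 3.
-4 ≠ 3, so there is no saddle point; optimal play is mixed.
Let the attacker play North with probability p. Expected payoff against Reinforce: (-4)p + 4(1−p) = −8p + 4; against Withdraw: 3p + (-5)(1−p) = 8p − 5.
Setting these equal: −8p + 4 = 8p − 5 ⇒ −16p = -9 ⇒ p = 9/16, and the value is (-8)·(9/16) + 4 = -1/2.
For the defender: with q = P(Reinforce), equating North's and South's payoffs gives −7q + 3 = 9q − 5 ⇒ q = 1/2.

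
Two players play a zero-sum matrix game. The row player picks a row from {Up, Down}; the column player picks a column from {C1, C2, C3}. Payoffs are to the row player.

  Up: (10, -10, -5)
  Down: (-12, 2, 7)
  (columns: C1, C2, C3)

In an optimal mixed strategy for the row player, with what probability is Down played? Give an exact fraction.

Row minima: Up → -10, Down → -12; maximin = -10.
Column maxima: C1 → 10, C2 → 2, C3 → 7; minimax = 2.
-10 ≠ 2, so there is no saddle point; optimal play is mixed.
C3 is strictly dominated by C2 (it gives the row player strictly more in every row), so the column player never plays it.
On the remaining 2×2 (Up, Down vs C1, C2):
Let the row player play Up with probability p. Expected payoff against C1: 10p + (-12)(1−p) = 22p − 12; against C2: (-10)p + 2(1−p) = −12p + 2.
Setting these equal: 22p − 12 = −12p + 2 ⇒ 34p = 14 ⇒ p = 7/17, and the value is (22)·(7/17) − 12 = -50/17.
For the column player: with q = P(C1), equating Up's and Down's payoffs gives 20q − 10 = −14q + 2 ⇒ q = 6/17.

10/17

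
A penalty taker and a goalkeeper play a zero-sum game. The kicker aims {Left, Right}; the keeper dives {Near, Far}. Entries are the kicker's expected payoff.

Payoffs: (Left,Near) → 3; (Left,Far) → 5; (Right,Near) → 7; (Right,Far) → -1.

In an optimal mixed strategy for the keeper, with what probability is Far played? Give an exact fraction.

2/5

Row minima: Left → 3, Right → -1; maximin = 3.
Column maxima: Near → 7, Far → 5; minimax = 5.
3 ≠ 5, so there is no saddle point; optimal play is mixed.
Let the kicker play Left with probability p. Expected payoff against Near: 3p + 7(1−p) = −4p + 7; against Far: 5p + (-1)(1−p) = 6p − 1.
Setting these equal: −4p + 7 = 6p − 1 ⇒ −10p = -8 ⇒ p = 4/5, and the value is (-4)·(4/5) + 7 = 19/5.
For the keeper: with q = P(Near), equating Left's and Right's payoffs gives −2q + 5 = 8q − 1 ⇒ q = 3/5.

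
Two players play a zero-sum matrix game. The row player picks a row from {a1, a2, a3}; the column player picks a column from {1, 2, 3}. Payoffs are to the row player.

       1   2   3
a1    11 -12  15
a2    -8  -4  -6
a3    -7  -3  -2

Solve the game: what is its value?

-13/3

Row minima: a1 → -12, a2 → -8, a3 → -7; maximin = -7.
Column maxima: 1 → 11, 2 → -3, 3 → 15; minimax = -3.
-7 ≠ -3, so there is no saddle point; optimal play is mixed.
a2 is strictly dominated by a3, so the row player never plays it.
3 is strictly dominated by 1 (it gives the row player strictly more in every row), so the column player never plays it.
On the remaining 2×2 (a1, a3 vs 1, 2):
Let the row player play a1 with probability p. Expected payoff against 1: 11p + (-7)(1−p) = 18p − 7; against 2: (-12)p + (-3)(1−p) = −9p − 3.
Setting these equal: 18p − 7 = −9p − 3 ⇒ 27p = 4 ⇒ p = 4/27, and the value is (18)·(4/27) − 7 = -13/3.
For the column player: with q = P(1), equating a1's and a3's payoffs gives 23q − 12 = −4q − 3 ⇒ q = 1/3.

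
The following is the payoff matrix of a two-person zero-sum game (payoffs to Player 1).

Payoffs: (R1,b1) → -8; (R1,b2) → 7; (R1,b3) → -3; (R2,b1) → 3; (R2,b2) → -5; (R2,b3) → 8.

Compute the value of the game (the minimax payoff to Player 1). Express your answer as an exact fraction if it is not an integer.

Row minima: R1 → -8, R2 → -5; maximin = -5.
Column maxima: b1 → 3, b2 → 7, b3 → 8; minimax = 3.
-5 ≠ 3, so there is no saddle point; optimal play is mixed.
b3 is strictly dominated by b1 (it gives Player 1 strictly more in every row), so Player 2 never plays it.
On the remaining 2×2 (R1, R2 vs b1, b2):
Let Player 1 play R1 with probability p. Expected payoff against b1: (-8)p + 3(1−p) = −11p + 3; against b2: 7p + (-5)(1−p) = 12p − 5.
Setting these equal: −11p + 3 = 12p − 5 ⇒ −23p = -8 ⇒ p = 8/23, and the value is (-11)·(8/23) + 3 = -19/23.
For Player 2: with q = P(b1), equating R1's and R2's payoffs gives −15q + 7 = 8q − 5 ⇒ q = 12/23.

-19/23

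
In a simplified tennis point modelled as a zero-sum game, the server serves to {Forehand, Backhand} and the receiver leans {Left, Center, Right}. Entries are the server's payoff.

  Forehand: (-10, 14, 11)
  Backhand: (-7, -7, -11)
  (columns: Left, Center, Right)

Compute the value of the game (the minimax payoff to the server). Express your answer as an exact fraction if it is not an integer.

Row minima: Forehand → -10, Backhand → -11; maximin = -10.
Column maxima: Left → -7, Center → 14, Right → 11; minimax = -7.
-10 ≠ -7, so there is no saddle point; optimal play is mixed.
Center is strictly dominated by Right (it gives the server strictly more in every row), so the receiver never plays it.
On the remaining 2×2 (Forehand, Backhand vs Left, Right):
Let the server play Forehand with probability p. Expected payoff against Left: (-10)p + (-7)(1−p) = −3p − 7; against Right: 11p + (-11)(1−p) = 22p − 11.
Setting these equal: −3p − 7 = 22p − 11 ⇒ −25p = -4 ⇒ p = 4/25, and the value is (-3)·(4/25) − 7 = -187/25.
For the receiver: with q = P(Left), equating Forehand's and Backhand's payoffs gives −21q + 11 = 4q − 11 ⇒ q = 22/25.

-187/25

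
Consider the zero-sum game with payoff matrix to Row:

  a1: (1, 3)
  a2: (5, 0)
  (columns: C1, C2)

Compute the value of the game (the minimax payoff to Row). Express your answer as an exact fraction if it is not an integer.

Row minima: a1 → 1, a2 → 0; maximin = 1.
Column maxima: C1 → 5, C2 → 3; minimax = 3.
1 ≠ 3, so there is no saddle point; optimal play is mixed.
Let Row play a1 with probability p. Expected payoff against C1: 1p + 5(1−p) = −4p + 5; against C2: 3p + 0(1−p) = 3p.
Setting these equal: −4p + 5 = 3p ⇒ −7p = -5 ⇒ p = 5/7, and the value is (-4)·(5/7) + 5 = 15/7.
For Column: with q = P(C1), equating a1's and a2's payoffs gives −2q + 3 = 5q ⇒ q = 3/7.

15/7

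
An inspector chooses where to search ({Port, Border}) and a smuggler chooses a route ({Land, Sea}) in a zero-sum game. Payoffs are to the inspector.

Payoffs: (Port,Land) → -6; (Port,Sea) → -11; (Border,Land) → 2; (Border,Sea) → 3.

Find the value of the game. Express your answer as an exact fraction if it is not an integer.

2

Row minima: Port → -11, Border → 2; maximin = 2.
Column maxima: Land → 2, Sea → 3; minimax = 2.
Since maximin = minimax = 2, there is a saddle point and the value is 2.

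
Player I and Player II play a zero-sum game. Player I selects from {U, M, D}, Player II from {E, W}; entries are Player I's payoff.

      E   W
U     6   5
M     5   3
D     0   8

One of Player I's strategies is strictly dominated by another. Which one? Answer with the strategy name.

U gives a strictly higher payoff than M against every column: 6 > 5, 5 > 3.
So M is strictly dominated and Player I never plays it.

M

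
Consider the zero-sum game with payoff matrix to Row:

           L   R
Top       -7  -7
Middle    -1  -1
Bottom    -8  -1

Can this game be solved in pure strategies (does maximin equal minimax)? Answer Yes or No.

Row minima: Top → -7, Middle → -1, Bottom → -8; maximin = -1.
Column maxima: L → -1, R → -1; minimax = -1.
maximin = minimax = -1, so a saddle point exists.

Yes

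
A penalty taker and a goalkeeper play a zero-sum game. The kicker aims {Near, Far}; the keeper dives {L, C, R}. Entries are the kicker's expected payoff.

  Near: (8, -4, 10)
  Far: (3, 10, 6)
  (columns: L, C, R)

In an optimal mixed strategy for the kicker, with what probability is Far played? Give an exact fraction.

Row minima: Near → -4, Far → 3; maximin = 3.
Column maxima: L → 8, C → 10, R → 10; minimax = 8.
3 ≠ 8, so there is no saddle point; optimal play is mixed.
R is strictly dominated by L (it gives the kicker strictly more in every row), so the keeper never plays it.
On the remaining 2×2 (Near, Far vs L, C):
Let the kicker play Near with probability p. Expected payoff against L: 8p + 3(1−p) = 5p + 3; against C: (-4)p + 10(1−p) = −14p + 10.
Setting these equal: 5p + 3 = −14p + 10 ⇒ 19p = 7 ⇒ p = 7/19, and the value is (5)·(7/19) + 3 = 92/19.
For the keeper: with q = P(L), equating Near's and Far's payoffs gives 12q − 4 = −7q + 10 ⇒ q = 14/19.

12/19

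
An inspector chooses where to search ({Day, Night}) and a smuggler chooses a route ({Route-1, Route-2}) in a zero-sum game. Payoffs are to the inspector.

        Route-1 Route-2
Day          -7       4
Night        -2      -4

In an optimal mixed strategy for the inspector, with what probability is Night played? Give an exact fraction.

Row minima: Day → -7, Night → -4; maximin = -4.
Column maxima: Route-1 → -2, Route-2 → 4; minimax = -2.
-4 ≠ -2, so there is no saddle point; optimal play is mixed.
Let the inspector play Day with probability p. Expected payoff against Route-1: (-7)p + (-2)(1−p) = −5p − 2; against Route-2: 4p + (-4)(1−p) = 8p − 4.
Setting these equal: −5p − 2 = 8p − 4 ⇒ −13p = -2 ⇒ p = 2/13, and the value is (-5)·(2/13) − 2 = -36/13.
For the smuggler: with q = P(Route-1), equating Day's and Night's payoffs gives −11q + 4 = 2q − 4 ⇒ q = 8/13.

11/13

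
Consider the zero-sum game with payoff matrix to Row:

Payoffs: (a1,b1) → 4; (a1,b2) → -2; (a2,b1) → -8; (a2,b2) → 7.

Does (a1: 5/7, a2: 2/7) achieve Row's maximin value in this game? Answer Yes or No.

Against b1 this mix gives (5/7)·4 + (2/7)·(-8) = 4/7.
Against b2 this mix gives (5/7)·(-2) + (2/7)·7 = 4/7.
All of Column's active replies (b1, b2) yield 4/7, and no column does worse for Row. The mix makes Column indifferent and guarantees 4/7, so it is optimal.

Yes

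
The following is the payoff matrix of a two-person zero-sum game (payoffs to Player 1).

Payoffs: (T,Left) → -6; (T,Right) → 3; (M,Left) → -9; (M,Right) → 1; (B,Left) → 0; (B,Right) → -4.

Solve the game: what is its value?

Row minima: T → -6, M → -9, B → -4; maximin = -4.
Column maxima: Left → 0, Right → 3; minimax = 0.
-4 ≠ 0, so there is no saddle point; optimal play is mixed.
M is strictly dominated by T, so Player 1 never plays it.
On the remaining 2×2 (T, B vs Left, Right):
Let Player 1 play T with probability p. Expected payoff against Left: (-6)p + 0(1−p) = −6p; against Right: 3p + (-4)(1−p) = 7p − 4.
Setting these equal: −6p = 7p − 4 ⇒ −13p = -4 ⇒ p = 4/13, and the value is (-6)·(4/13) = -24/13.
For Player 2: with q = P(Left), equating T's and B's payoffs gives −9q + 3 = 4q − 4 ⇒ q = 7/13.

-24/13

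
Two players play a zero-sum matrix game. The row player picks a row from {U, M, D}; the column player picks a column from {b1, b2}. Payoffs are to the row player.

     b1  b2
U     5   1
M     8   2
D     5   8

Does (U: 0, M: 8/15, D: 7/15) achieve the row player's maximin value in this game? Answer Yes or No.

Against b1 this mix gives (8/15)·8 + (7/15)·5 = 33/5.
Against b2 this mix gives (8/15)·2 + (7/15)·8 = 24/5.
The column player will play b2, holding the row player to 24/5. Shifting weight toward the row that does better against b2 would raise this floor (the equalizing mix achieves 6 against both b2 and b1), so the proposed strategy is not optimal.

No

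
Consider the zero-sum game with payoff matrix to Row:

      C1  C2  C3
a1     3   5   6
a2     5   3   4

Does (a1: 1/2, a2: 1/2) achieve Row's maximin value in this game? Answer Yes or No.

Against C1 this mix gives (1/2)·3 + (1/2)·5 = 4.
Against C2 this mix gives (1/2)·5 + (1/2)·3 = 4.
Against C3 this mix gives (1/2)·6 + (1/2)·4 = 5.
All of Column's active replies (C1, C2) yield 4, and no column does worse for Row. The mix makes Column indifferent and guarantees 4, so it is optimal.

Yes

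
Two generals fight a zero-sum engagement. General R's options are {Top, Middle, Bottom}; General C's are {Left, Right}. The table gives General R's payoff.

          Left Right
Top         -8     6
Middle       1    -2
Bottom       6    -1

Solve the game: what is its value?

Row minima: Top → -8, Middle → -2, Bottom → -1; maximin = -1.
Column maxima: Left → 6, Right → 6; minimax = 6.
-1 ≠ 6, so there is no saddle point; optimal play is mixed.
Middle is strictly dominated by Bottom, so General R never plays it.
On the remaining 2×2 (Top, Bottom vs Left, Right):
Let General R play Top with probability p. Expected payoff against Left: (-8)p + 6(1−p) = −14p + 6; against Right: 6p + (-1)(1−p) = 7p − 1.
Setting these equal: −14p + 6 = 7p − 1 ⇒ −21p = -7 ⇒ p = 1/3, and the value is (-14)·(1/3) + 6 = 4/3.
For General C: with q = P(Left), equating Top's and Bottom's payoffs gives −14q + 6 = 7q − 1 ⇒ q = 1/3.

4/3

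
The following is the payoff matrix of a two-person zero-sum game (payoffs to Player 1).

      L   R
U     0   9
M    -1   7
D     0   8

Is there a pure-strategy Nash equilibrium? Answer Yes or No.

Yes

Row minima: U → 0, M → -1, D → 0; maximin = 0.
Column maxima: L → 0, R → 9; minimax = 0.
maximin = minimax = 0, so a saddle point exists.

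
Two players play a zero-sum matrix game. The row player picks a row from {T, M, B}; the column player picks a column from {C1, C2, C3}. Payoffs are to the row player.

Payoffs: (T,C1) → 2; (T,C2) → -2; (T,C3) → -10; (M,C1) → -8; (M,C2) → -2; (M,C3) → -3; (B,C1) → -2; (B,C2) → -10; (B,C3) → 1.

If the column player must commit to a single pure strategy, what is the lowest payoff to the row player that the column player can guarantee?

Column maxima: C1 → 2, C2 → -2, C3 → 1.
The smallest of these is -2.

-2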